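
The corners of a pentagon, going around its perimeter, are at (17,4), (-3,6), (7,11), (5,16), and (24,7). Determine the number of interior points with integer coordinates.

134

The shoelace formula gives twice the area as |[17·6 − (-3)·4] + [(-3)·11 − 7·6] + [7·16 − 5·11] + [5·7 − 24·16] + [24·4 − 17·7]| = 276, so the area is 138.
The number of boundary lattice points is Σ gcd(|Δx|,|Δy|) = gcd(20,2) + gcd(10,5) + gcd(2,5) + gcd(19,9) + gcd(7,3) = 2+5+1+1+1 = 10.
Pick's theorem gives I = A − B/2 + 1 = 138 − 10/2 + 1 = 134.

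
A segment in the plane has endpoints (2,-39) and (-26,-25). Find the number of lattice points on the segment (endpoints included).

The number of lattice points on a segment between lattice points is gcd(|Δx|,|Δy|) + 1 = gcd(28,14) + 1 = 14 + 1 = 15.

15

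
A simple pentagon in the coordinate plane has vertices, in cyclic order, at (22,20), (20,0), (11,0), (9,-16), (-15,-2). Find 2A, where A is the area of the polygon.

The shoelace formula gives twice the area as |[22·0 − 20·20] + [20·0 − 11·0] + [11·(-16) − 9·0] + [9·(-2) − (-15)·(-16)] + [(-15)·20 − 22·(-2)]| = 1090, so the area is 545.

1090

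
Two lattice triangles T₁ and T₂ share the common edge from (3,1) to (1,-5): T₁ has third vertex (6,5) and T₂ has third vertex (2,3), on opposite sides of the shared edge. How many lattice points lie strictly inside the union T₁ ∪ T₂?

The union is the simple quadrilateral with vertices (3,1), (6,5), (1,-5), (2,3) in order.
The shoelace formula gives twice the area as |[3·5 − 6·1] + [6·(-5) − 1·5] + [1·3 − 2·(-5)] + [2·1 − 3·3]| = 20, so the area is 10.
The number of boundary lattice points is Σ gcd(|Δx|,|Δy|) = gcd(3,4) + gcd(5,10) + gcd(1,8) + gcd(1,2) = 1+5+1+1 = 8.
By Pick's theorem I = A − B/2 + 1 = 10 − 8/2 + 1 = 7.

7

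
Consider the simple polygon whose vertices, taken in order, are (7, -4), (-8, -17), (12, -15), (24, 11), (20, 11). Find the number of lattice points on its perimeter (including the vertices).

10

Along each edge there are gcd(|Δx|,|Δy|)+1 lattice points, so counting each shared vertex once the boundary has gcd(15,13) + gcd(20,2) + gcd(12,26) + gcd(4,0) + gcd(13,15) = 1+2+2+4+1 = 10.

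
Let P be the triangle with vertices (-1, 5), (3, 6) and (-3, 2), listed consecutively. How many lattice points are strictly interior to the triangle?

By the shoelace formula, twice the signed area is |[(-1)·6 − 3·5] + [3·2 − (-3)·6] + [(-3)·5 − (-1)·2]| = 10, so the area is 5.
Summing gcd(|Δx|,|Δy|) over the edges gives the boundary count: gcd(4,1) + gcd(6,4) + gcd(2,3) = 1+2+1 = 4.
By Pick's theorem A = I + B/2 − 1, so I = 5 − 4/2 + 1 = 4.

4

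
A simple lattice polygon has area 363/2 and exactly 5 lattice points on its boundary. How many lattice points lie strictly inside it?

Pick's theorem A = I + B/2 − 1 rearranges to I = A − B/2 + 1 = 363/2 − 5/2 + 1 = 180.

180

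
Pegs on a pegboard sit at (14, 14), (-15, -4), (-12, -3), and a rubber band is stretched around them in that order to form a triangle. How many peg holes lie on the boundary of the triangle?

3

Along each edge there are gcd(|Δx|,|Δy|)+1 lattice points, so counting each shared vertex once the boundary has gcd(29,18) + gcd(3,1) + gcd(26,17) = 1+1+1 = 3.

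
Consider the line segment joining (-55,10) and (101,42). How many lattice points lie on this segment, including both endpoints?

5

The number of lattice points on a segment between lattice points is gcd(|Δx|,|Δy|) + 1 = gcd(156,32) + 1 = 4 + 1 = 5.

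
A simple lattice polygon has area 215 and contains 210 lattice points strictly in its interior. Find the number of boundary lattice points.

12

Pick's theorem gives A = I + B/2 − 1, so B = 2(A − I + 1) = 2(215 − 210 + 1) = 12.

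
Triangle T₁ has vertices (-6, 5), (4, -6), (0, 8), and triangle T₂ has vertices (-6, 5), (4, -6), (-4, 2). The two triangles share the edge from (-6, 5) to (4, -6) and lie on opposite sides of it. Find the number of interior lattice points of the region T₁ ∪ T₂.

46

The union is the simple quadrilateral with vertices (-6, 5), (0, 8), (4, -6), (-4, 2) in order.
The shoelace formula gives twice the area as |((-6)·8 − 0·5) + (0·(-6) − 4·8) + (4·2 − (-4)·(-6)) + ((-4)·5 − (-6)·2)| = 104, so the area is 52.
Along each edge there are gcd(|Δx|,|Δy|)+1 lattice points, so counting each shared vertex once the boundary has gcd(6,3) + gcd(4,14) + gcd(8,8) + gcd(2,3) = 3+2+8+1 = 14.
By Pick's theorem I = A − B/2 + 1 = 52 − 14/2 + 1 = 46.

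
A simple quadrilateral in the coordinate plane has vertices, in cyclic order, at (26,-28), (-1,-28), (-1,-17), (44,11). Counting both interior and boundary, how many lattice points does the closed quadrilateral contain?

796

Using the shoelace formula, 2A = |(26·(-28) − (-1)·(-28)) + ((-1)·(-17) − (-1)·(-28)) + ((-1)·11 − 44·(-17)) + (44·(-28) − 26·11)| = 1548, so the area is 774.
Along each edge there are gcd(|Δx|,|Δy|)+1 lattice points, so counting each shared vertex once the boundary has gcd(27,0) + gcd(0,11) + gcd(45,28) + gcd(18,39) = 27+11+1+3 = 42.
Pick's theorem gives I = A − B/2 + 1 = 774 − 42/2 + 1 = 754, so the closed region contains I + B = 754 + 42 = 796 lattice points.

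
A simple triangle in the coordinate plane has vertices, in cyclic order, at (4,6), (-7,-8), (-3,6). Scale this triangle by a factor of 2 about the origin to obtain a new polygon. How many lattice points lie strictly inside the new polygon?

The shoelace formula gives twice the area as |(4·(-8) − (-7)·6) + ((-7)·6 − (-3)·(-8)) + ((-3)·6 − 4·6)| = 98, so the area is 49.
Summing gcd(|Δx|,|Δy|) over the edges gives the boundary count: gcd(11,14) + gcd(4,14) + gcd(7,0) = 1+2+7 = 10.
Scaling by 2 multiplies the area by 2² = 4 (so the new area is 196) and multiplies the boundary lattice-point count by 2, giving 20.
By Pick's theorem, the interior count of the dilated polygon is 196 − 20/2 + 1 = 187.

187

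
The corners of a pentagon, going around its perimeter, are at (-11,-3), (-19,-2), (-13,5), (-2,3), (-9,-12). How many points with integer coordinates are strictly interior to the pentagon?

118

By the shoelace formula, twice the signed area is |((-11)·(-2) − (-19)·(-3)) + ((-19)·5 − (-13)·(-2)) + ((-13)·3 − (-2)·5) + ((-2)·(-12) − (-9)·3) + ((-9)·(-3) − (-11)·(-12))| = 239, so the area is 239/2.
The number of boundary lattice points is Σ gcd(|Δx|,|Δy|) = gcd(8,1) + gcd(6,7) + gcd(11,2) + gcd(7,15) + gcd(2,9) = 1+1+1+1+1 = 5.
Pick's theorem gives I = A − B/2 + 1 = 239/2 − 5/2 + 1 = 118.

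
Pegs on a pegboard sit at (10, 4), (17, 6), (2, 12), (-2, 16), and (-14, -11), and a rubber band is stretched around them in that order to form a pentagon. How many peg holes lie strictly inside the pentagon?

264

Using the shoelace formula, 2A = |[10·6 − 17·4] + [17·12 − 2·6] + [2·16 − (-2)·12] + [(-2)·(-11) − (-14)·16] + [(-14)·4 − 10·(-11)]| = 540, so the area is 270.
The number of boundary lattice points is Σ gcd(|Δx|,|Δy|) = gcd(7,2) + gcd(15,6) + gcd(4,4) + gcd(12,27) + gcd(24,15) = 1+3+4+3+3 = 14.
By Pick's theorem A = I + B/2 − 1, so I = 270 − 14/2 + 1 = 264.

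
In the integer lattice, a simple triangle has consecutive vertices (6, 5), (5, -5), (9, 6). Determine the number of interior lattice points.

14

Using the shoelace formula, 2A = |(6·(-5) − 5·5) + (5·6 − 9·(-5)) + (9·5 − 6·6)| = 29, so the area is 14.5.
Summing gcd(|Δx|,|Δy|) over the edges gives the boundary count: gcd(1,10) + gcd(4,11) + gcd(3,1) = 1+1+1 = 3.
By Pick's theorem A = I + B/2 − 1, so I = 14.5 − 3/2 + 1 = 14.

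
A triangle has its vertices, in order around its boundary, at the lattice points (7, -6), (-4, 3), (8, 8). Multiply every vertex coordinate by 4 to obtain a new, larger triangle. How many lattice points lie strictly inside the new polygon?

The shoelace formula gives twice the area as |[7·3 − (-4)·(-6)] + [(-4)·8 − 8·3] + [8·(-6) − 7·8]| = 163, so the area is 81.5.
Summing gcd(|Δx|,|Δy|) over the edges gives the boundary count: gcd(11,9) + gcd(12,5) + gcd(1,14) = 1+1+1 = 3.
Scaling by 4 multiplies the area by 4² = 16 (so the new area is 1304) and multiplies the boundary lattice-point count by 4, giving 12.
By Pick's theorem, the interior count of the dilated polygon is 1304 − 12/2 + 1 = 1299.

1299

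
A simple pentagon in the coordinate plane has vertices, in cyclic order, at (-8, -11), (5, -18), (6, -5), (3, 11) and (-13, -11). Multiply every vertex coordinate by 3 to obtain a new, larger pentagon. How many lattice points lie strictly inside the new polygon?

The shoelace formula gives twice the area as |[(-8)·(-18) − 5·(-11)] + [5·(-5) − 6·(-18)] + [6·11 − 3·(-5)] + [3·(-11) − (-13)·11] + [(-13)·(-11) − (-8)·(-11)]| = 528, so the area is 264.
The number of boundary lattice points is Σ gcd(|Δx|,|Δy|) = gcd(13,7) + gcd(1,13) + gcd(3,16) + gcd(16,22) + gcd(5,0) = 1+1+1+2+5 = 10.
Scaling by 3 multiplies the area by 3² = 9 (so the new area is 2376) and multiplies the boundary lattice-point count by 3, giving 30.
By Pick's theorem, the interior count of the dilated polygon is 2376 − 30/2 + 1 = 2362.

2362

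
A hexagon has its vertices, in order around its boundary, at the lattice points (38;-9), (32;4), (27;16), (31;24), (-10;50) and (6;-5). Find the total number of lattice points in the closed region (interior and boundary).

The shoelace formula gives twice the area as |[38·4 − 32·(-9)] + [32·16 − 27·4] + [27·24 − 31·16] + [31·50 − (-10)·24] + [(-10)·(-5) − 6·50] + [6·(-9) − 38·(-5)]| = 2672, so the area is 1336.
Along each edge there are gcd(|Δx|,|Δy|)+1 lattice points, so counting each shared vertex once the boundary has gcd(6,13) + gcd(5,12) + gcd(4,8) + gcd(41,26) + gcd(16,55) + gcd(32,4) = 1+1+4+1+1+4 = 12.
Pick's theorem gives I = A − B/2 + 1 = 1336 − 12/2 + 1 = 1331, so the closed region contains I + B = 1331 + 12 = 1343 lattice points.

1343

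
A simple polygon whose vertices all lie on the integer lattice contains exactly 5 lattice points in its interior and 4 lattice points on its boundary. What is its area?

6

By Pick's theorem, A = I + B/2 − 1 = 5 + 4/2 − 1 = 6.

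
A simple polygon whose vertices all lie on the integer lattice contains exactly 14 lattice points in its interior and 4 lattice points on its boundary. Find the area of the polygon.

Pick's theorem states A = I + B/2 − 1, so A = 14 + 4/2 − 1 = 15.

15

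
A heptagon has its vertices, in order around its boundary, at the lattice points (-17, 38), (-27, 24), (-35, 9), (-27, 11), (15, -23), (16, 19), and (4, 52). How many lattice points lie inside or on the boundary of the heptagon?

By the shoelace formula, twice the signed area is |[(-17)·24 − (-27)·38] + [(-27)·9 − (-35)·24] + [(-35)·11 − (-27)·9] + [(-27)·(-23) − 15·11] + [15·19 − 16·(-23)] + [16·52 − 4·19] + [4·38 − (-17)·52]| = 3974, so the area is 1987.
Along each edge there are gcd(|Δx|,|Δy|)+1 lattice points, so counting each shared vertex once the boundary has gcd(10,14) + gcd(8,15) + gcd(8,2) + gcd(42,34) + gcd(1,42) + gcd(12,33) + gcd(21,14) = 2+1+2+2+1+3+7 = 18.
Pick's theorem gives I = A − B/2 + 1 = 1987 − 18/2 + 1 = 1979, so the closed region contains I + B = 1979 + 18 = 1997 lattice points.

1997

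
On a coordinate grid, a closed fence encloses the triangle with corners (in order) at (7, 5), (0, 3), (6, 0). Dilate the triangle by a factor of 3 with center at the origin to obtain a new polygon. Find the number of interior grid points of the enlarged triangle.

142

Using the shoelace formula, 2A = |(7·3 − 0·5) + (0·0 − 6·3) + (6·5 − 7·0)| = 33, so the area is 33/2.
Along each edge there are gcd(|Δx|,|Δy|)+1 lattice points, so counting each shared vertex once the boundary has gcd(7,2) + gcd(6,3) + gcd(1,5) = 1+3+1 = 5.
Scaling by 3 multiplies the area by 3² = 9 (so the new area is 297/2) and multiplies the boundary lattice-point count by 3, giving 15.
By Pick's theorem, the interior count of the dilated polygon is 297/2 − 15/2 + 1 = 142.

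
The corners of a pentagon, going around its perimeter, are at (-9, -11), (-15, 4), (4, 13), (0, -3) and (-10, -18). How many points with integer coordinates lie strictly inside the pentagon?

The shoelace formula gives twice the area as |((-9)·4 − (-15)·(-11)) + ((-15)·13 − 4·4) + (4·(-3) − 0·13) + (0·(-18) − (-10)·(-3)) + ((-10)·(-11) − (-9)·(-18))| = 506, so the area is 253.
Along each edge there are gcd(|Δx|,|Δy|)+1 lattice points, so counting each shared vertex once the boundary has gcd(6,15) + gcd(19,9) + gcd(4,16) + gcd(10,15) + gcd(1,7) = 3+1+4+5+1 = 14.
By Pick's theorem A = I + B/2 − 1, so I = 253 − 14/2 + 1 = 247.

247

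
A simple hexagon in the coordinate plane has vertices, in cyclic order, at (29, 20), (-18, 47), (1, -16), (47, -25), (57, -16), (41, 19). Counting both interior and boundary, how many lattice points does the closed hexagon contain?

2690

Using the shoelace formula, 2A = |[29·47 − (-18)·20] + [(-18)·(-16) − 1·47] + [1·(-25) − 47·(-16)] + [47·(-16) − 57·(-25)] + [57·19 − 41·(-16)] + [41·20 − 29·19]| = 5372, so the area is 2686.
Summing gcd(|Δx|,|Δy|) over the edges gives the boundary count: gcd(47,27) + gcd(19,63) + gcd(46,9) + gcd(10,9) + gcd(16,35) + gcd(12,1) = 1+1+1+1+1+1 = 6.
Pick's theorem gives I = A − B/2 + 1 = 2686 − 6/2 + 1 = 2684, so the closed region contains I + B = 2684 + 6 = 2690 lattice points.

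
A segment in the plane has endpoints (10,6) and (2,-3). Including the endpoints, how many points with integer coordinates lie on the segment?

The number of lattice points on a segment between lattice points is gcd(|Δx|,|Δy|) + 1 = gcd(8,9) + 1 = 1 + 1 = 2.

2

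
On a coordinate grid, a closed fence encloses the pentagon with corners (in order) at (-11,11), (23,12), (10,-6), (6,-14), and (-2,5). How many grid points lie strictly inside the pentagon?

Using the shoelace formula, 2A = |((-11)·12 − 23·11) + (23·(-6) − 10·12) + (10·(-14) − 6·(-6)) + (6·5 − (-2)·(-14)) + ((-2)·11 − (-11)·5)| = 712, so the area is 356.
The number of boundary lattice points is Σ gcd(|Δx|,|Δy|) = gcd(34,1) + gcd(13,18) + gcd(4,8) + gcd(8,19) + gcd(9,6) = 1+1+4+1+3 = 10.
Pick's theorem gives I = A − B/2 + 1 = 356 − 10/2 + 1 = 352.

352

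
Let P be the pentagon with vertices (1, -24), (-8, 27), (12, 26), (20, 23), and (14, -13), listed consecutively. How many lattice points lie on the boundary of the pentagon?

12

Summing gcd(|Δx|,|Δy|) over the edges gives the boundary count: gcd(9,51) + gcd(20,1) + gcd(8,3) + gcd(6,36) + gcd(13,11) = 3+1+1+6+1 = 12.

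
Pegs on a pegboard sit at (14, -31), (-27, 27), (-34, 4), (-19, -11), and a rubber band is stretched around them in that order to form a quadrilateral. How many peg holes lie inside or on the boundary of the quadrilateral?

By the shoelace formula, twice the signed area is |[14·27 − (-27)·(-31)] + [(-27)·4 − (-34)·27] + [(-34)·(-11) − (-19)·4] + [(-19)·(-31) − 14·(-11)]| = 1544, so the area is 772.
Summing gcd(|Δx|,|Δy|) over the edges gives the boundary count: gcd(41,58) + gcd(7,23) + gcd(15,15) + gcd(33,20) = 1+1+15+1 = 18.
Pick's theorem gives I = A − B/2 + 1 = 772 − 18/2 + 1 = 764, so the closed region contains I + B = 764 + 18 = 782 lattice points.

782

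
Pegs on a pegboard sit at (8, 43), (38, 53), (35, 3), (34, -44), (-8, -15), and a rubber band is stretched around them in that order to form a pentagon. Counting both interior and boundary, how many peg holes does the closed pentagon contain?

By the shoelace formula, twice the signed area is |[8·53 − 38·43] + [38·3 − 35·53] + [35·(-44) − 34·3] + [34·(-15) − (-8)·(-44)] + [(-8)·43 − 8·(-15)]| = 5679, so the area is 5679/2.
Summing gcd(|Δx|,|Δy|) over the edges gives the boundary count: gcd(30,10) + gcd(3,50) + gcd(1,47) + gcd(42,29) + gcd(16,58) = 10+1+1+1+2 = 15.
Pick's theorem gives I = A − B/2 + 1 = 5679/2 − 15/2 + 1 = 2833, so the closed region contains I + B = 2833 + 15 = 2848 lattice points.

2848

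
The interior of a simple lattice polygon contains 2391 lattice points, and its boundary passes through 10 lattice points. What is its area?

Pick's theorem states A = I + B/2 − 1, so A = 2391 + 10/2 − 1 = 2395.

2395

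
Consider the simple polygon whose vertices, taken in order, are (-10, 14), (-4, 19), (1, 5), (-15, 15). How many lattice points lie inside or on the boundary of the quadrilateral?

75

The shoelace formula gives twice the area as |[(-10)·19 − (-4)·14] + [(-4)·5 − 1·19] + [1·15 − (-15)·5] + [(-15)·14 − (-10)·15]| = 143, so the area is 71.5.
The number of boundary lattice points is Σ gcd(|Δx|,|Δy|) = gcd(6,5) + gcd(5,14) + gcd(16,10) + gcd(5,1) = 1+1+2+1 = 5.
Pick's theorem gives I = A − B/2 + 1 = 71.5 − 5/2 + 1 = 70, so the closed region contains I + B = 70 + 5 = 75 lattice points.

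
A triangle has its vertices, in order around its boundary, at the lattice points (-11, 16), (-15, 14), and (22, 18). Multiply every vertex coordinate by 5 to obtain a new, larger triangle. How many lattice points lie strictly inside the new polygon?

The shoelace formula gives twice the area as |[(-11)·14 − (-15)·16] + [(-15)·18 − 22·14] + [22·16 − (-11)·18]| = 58, so the area is 29.
The number of boundary lattice points is Σ gcd(|Δx|,|Δy|) = gcd(4,2) + gcd(37,4) + gcd(33,2) = 2+1+1 = 4.
Scaling by 5 multiplies the area by 5² = 25 (so the new area is 725) and multiplies the boundary lattice-point count by 5, giving 20.
By Pick's theorem, the interior count of the dilated polygon is 725 − 20/2 + 1 = 716.

716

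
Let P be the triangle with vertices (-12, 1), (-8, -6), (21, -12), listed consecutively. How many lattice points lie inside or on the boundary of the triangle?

92

By the shoelace formula, twice the signed area is |[(-12)·(-6) − (-8)·1] + [(-8)·(-12) − 21·(-6)] + [21·1 − (-12)·(-12)]| = 179, so the area is 179/2.
The number of boundary lattice points is Σ gcd(|Δx|,|Δy|) = gcd(4,7) + gcd(29,6) + gcd(33,13) = 1+1+1 = 3.
Pick's theorem gives I = A − B/2 + 1 = 179/2 − 3/2 + 1 = 89, so the closed region contains I + B = 89 + 3 = 92 lattice points.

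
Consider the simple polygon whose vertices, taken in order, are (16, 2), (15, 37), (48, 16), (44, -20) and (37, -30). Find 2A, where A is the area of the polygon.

2664

The shoelace formula gives twice the area as |[16·37 − 15·2] + [15·16 − 48·37] + [48·(-20) − 44·16] + [44·(-30) − 37·(-20)] + [37·2 − 16·(-30)]| = 2664, so the area is 1332.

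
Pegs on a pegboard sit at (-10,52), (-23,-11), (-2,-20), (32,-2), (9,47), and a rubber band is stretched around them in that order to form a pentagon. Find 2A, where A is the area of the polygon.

4848

Using the shoelace formula, 2A = |[(-10)·(-11) − (-23)·52] + [(-23)·(-20) − (-2)·(-11)] + [(-2)·(-2) − 32·(-20)] + [32·47 − 9·(-2)] + [9·52 − (-10)·47]| = 4848, so the area is 2424.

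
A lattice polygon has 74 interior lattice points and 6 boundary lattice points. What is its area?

76

By Pick's theorem, A = I + B/2 − 1 = 74 + 6/2 − 1 = 76.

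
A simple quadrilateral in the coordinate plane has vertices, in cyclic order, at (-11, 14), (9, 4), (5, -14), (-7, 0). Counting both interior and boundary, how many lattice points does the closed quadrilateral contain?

Using the shoelace formula, 2A = |[(-11)·4 − 9·14] + [9·(-14) − 5·4] + [5·0 − (-7)·(-14)] + [(-7)·14 − (-11)·0]| = 512, so the area is 256.
The number of boundary lattice points is Σ gcd(|Δx|,|Δy|) = gcd(20,10) + gcd(4,18) + gcd(12,14) + gcd(4,14) = 10+2+2+2 = 16.
Pick's theorem gives I = A − B/2 + 1 = 256 − 16/2 + 1 = 249, so the closed region contains I + B = 249 + 16 = 265 lattice points.

265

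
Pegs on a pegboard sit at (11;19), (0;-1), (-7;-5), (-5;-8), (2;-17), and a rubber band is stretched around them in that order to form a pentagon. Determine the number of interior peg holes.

Using the shoelace formula, 2A = |[11·(-1) − 0·19] + [0·(-5) − (-7)·(-1)] + [(-7)·(-8) − (-5)·(-5)] + [(-5)·(-17) − 2·(-8)] + [2·19 − 11·(-17)]| = 339, so the area is 339/2.
Along each edge there are gcd(|Δx|,|Δy|)+1 lattice points, so counting each shared vertex once the boundary has gcd(11,20) + gcd(7,4) + gcd(2,3) + gcd(7,9) + gcd(9,36) = 1+1+1+1+9 = 13.
Pick's theorem gives I = A − B/2 + 1 = 339/2 − 13/2 + 1 = 164.

164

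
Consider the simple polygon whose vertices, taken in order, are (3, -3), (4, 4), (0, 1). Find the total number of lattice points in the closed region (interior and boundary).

15

Using the shoelace formula, 2A = |(3·4 − 4·(-3)) + (4·1 − 0·4) + (0·(-3) − 3·1)| = 25, so the area is 12.5.
Along each edge there are gcd(|Δx|,|Δy|)+1 lattice points, so counting each shared vertex once the boundary has gcd(1,7) + gcd(4,3) + gcd(3,4) = 1+1+1 = 3.
Pick's theorem gives I = A − B/2 + 1 = 12.5 − 3/2 + 1 = 12, so the closed region contains I + B = 12 + 3 = 15 lattice points.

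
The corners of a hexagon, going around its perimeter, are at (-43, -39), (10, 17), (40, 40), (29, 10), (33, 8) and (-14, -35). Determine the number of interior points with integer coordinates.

1738

Using the shoelace formula, 2A = |((-43)·17 − 10·(-39)) + (10·40 − 40·17) + (40·10 − 29·40) + (29·8 − 33·10) + (33·(-35) − (-14)·8) + ((-14)·(-39) − (-43)·(-35))| = 3481, so the area is 1740.5.
Summing gcd(|Δx|,|Δy|) over the edges gives the boundary count: gcd(53,56) + gcd(30,23) + gcd(11,30) + gcd(4,2) + gcd(47,43) + gcd(29,4) = 1+1+1+2+1+1 = 7.
By Pick's theorem A = I + B/2 − 1, so I = 1740.5 − 7/2 + 1 = 1738.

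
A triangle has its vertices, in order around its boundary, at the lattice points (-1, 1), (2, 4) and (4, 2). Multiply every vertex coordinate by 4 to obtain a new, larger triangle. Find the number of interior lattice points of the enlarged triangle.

85

By the shoelace formula, twice the signed area is |[(-1)·4 − 2·1] + [2·2 − 4·4] + [4·1 − (-1)·2]| = 12, so the area is 6.
Summing gcd(|Δx|,|Δy|) over the edges gives the boundary count: gcd(3,3) + gcd(2,2) + gcd(5,1) = 3+2+1 = 6.
Scaling by 4 multiplies the area by 4² = 16 (so the new area is 96) and multiplies the boundary lattice-point count by 4, giving 24.
By Pick's theorem, the interior count of the dilated polygon is 96 − 24/2 + 1 = 85.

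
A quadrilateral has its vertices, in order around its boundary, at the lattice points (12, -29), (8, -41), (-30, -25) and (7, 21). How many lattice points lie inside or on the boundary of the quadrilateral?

Using the shoelace formula, 2A = |(12·(-41) − 8·(-29)) + (8·(-25) − (-30)·(-41)) + ((-30)·21 − 7·(-25)) + (7·(-29) − 12·21)| = 2600, so the area is 1300.
Summing gcd(|Δx|,|Δy|) over the edges gives the boundary count: gcd(4,12) + gcd(38,16) + gcd(37,46) + gcd(5,50) = 4+2+1+5 = 12.
Pick's theorem gives I = A − B/2 + 1 = 1300 − 12/2 + 1 = 1295, so the closed region contains I + B = 1295 + 12 = 1307 lattice points.

1307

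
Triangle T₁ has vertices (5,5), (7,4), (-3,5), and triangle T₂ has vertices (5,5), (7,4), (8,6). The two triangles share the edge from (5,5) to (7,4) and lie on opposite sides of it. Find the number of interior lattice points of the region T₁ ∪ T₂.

2

The union is the simple quadrilateral with vertices (5,5), (-3,5), (7,4), (8,6) in order.
The shoelace formula gives twice the area as |(5·5 − (-3)·5) + ((-3)·4 − 7·5) + (7·6 − 8·4) + (8·5 − 5·6)| = 13, so the area is 13/2.
The number of boundary lattice points is Σ gcd(|Δx|,|Δy|) = gcd(8,0) + gcd(10,1) + gcd(1,2) + gcd(3,1) = 8+1+1+1 = 11.
By Pick's theorem I = A − B/2 + 1 = 13/2 − 11/2 + 1 = 2.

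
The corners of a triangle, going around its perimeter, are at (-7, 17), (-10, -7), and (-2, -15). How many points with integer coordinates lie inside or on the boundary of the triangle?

115

Using the shoelace formula, 2A = |[(-7)·(-7) − (-10)·17] + [(-10)·(-15) − (-2)·(-7)] + [(-2)·17 − (-7)·(-15)]| = 216, so the area is 108.
The number of boundary lattice points is Σ gcd(|Δx|,|Δy|) = gcd(3,24) + gcd(8,8) + gcd(5,32) = 3+8+1 = 12.
Pick's theorem gives I = A − B/2 + 1 = 108 − 12/2 + 1 = 103, so the closed region contains I + B = 103 + 12 = 115 lattice points.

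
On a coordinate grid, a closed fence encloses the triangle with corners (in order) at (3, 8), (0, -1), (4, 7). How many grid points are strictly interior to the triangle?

The shoelace formula gives twice the area as |[3·(-1) − 0·8] + [0·7 − 4·(-1)] + [4·8 − 3·7]| = 12, so the area is 6.
Summing gcd(|Δx|,|Δy|) over the edges gives the boundary count: gcd(3,9) + gcd(4,8) + gcd(1,1) = 3+4+1 = 8.
By Pick's theorem A = I + B/2 − 1, so I = 6 − 8/2 + 1 = 3.

3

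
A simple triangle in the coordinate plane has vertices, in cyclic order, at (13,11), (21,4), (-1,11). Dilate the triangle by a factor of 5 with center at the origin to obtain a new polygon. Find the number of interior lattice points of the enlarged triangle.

1186

The shoelace formula gives twice the area as |(13·4 − 21·11) + (21·11 − (-1)·4) + ((-1)·11 − 13·11)| = 98, so the area is 49.
Along each edge there are gcd(|Δx|,|Δy|)+1 lattice points, so counting each shared vertex once the boundary has gcd(8,7) + gcd(22,7) + gcd(14,0) = 1+1+14 = 16.
Scaling by 5 multiplies the area by 5² = 25 (so the new area is 1225) and multiplies the boundary lattice-point count by 5, giving 80.
By Pick's theorem, the interior count of the dilated polygon is 1225 − 80/2 + 1 = 1186.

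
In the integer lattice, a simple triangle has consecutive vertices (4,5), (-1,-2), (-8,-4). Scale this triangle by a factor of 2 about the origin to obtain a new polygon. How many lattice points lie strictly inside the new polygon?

74

The shoelace formula gives twice the area as |[4·(-2) − (-1)·5] + [(-1)·(-4) − (-8)·(-2)] + [(-8)·5 − 4·(-4)]| = 39, so the area is 39/2.
Along each edge there are gcd(|Δx|,|Δy|)+1 lattice points, so counting each shared vertex once the boundary has gcd(5,7) + gcd(7,2) + gcd(12,9) = 1+1+3 = 5.
Scaling by 2 multiplies the area by 2² = 4 (so the new area is 78) and multiplies the boundary lattice-point count by 2, giving 10.
By Pick's theorem, the interior count of the dilated polygon is 78 − 10/2 + 1 = 74.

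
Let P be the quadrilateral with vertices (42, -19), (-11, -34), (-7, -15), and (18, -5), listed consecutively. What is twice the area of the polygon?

Using the shoelace formula, 2A = |[42·(-34) − (-11)·(-19)] + [(-11)·(-15) − (-7)·(-34)] + [(-7)·(-5) − 18·(-15)] + [18·(-19) − 42·(-5)]| = 1537, so the area is 768.5.

1537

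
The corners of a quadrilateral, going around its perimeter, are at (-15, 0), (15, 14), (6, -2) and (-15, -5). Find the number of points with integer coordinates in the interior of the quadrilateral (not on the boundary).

225

By the shoelace formula, twice the signed area is |((-15)·14 − 15·0) + (15·(-2) − 6·14) + (6·(-5) − (-15)·(-2)) + ((-15)·0 − (-15)·(-5))| = 459, so the area is 459/2.
Along each edge there are gcd(|Δx|,|Δy|)+1 lattice points, so counting each shared vertex once the boundary has gcd(30,14) + gcd(9,16) + gcd(21,3) + gcd(0,5) = 2+1+3+5 = 11.
By Pick's theorem A = I + B/2 − 1, so I = 459/2 − 11/2 + 1 = 225.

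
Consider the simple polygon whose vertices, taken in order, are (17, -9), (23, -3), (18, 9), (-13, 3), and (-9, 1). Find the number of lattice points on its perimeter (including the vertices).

Along each edge there are gcd(|Δx|,|Δy|)+1 lattice points, so counting each shared vertex once the boundary has gcd(6,6) + gcd(5,12) + gcd(31,6) + gcd(4,2) + gcd(26,10) = 6+1+1+2+2 = 12.

12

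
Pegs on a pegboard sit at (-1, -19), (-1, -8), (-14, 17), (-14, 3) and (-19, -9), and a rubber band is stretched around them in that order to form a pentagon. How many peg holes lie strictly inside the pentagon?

282

Using the shoelace formula, 2A = |((-1)·(-8) − (-1)·(-19)) + ((-1)·17 − (-14)·(-8)) + ((-14)·3 − (-14)·17) + ((-14)·(-9) − (-19)·3) + ((-19)·(-19) − (-1)·(-9))| = 591, so the area is 591/2.
Along each edge there are gcd(|Δx|,|Δy|)+1 lattice points, so counting each shared vertex once the boundary has gcd(0,11) + gcd(13,25) + gcd(0,14) + gcd(5,12) + gcd(18,10) = 11+1+14+1+2 = 29.
By Pick's theorem A = I + B/2 − 1, so I = 591/2 − 29/2 + 1 = 282.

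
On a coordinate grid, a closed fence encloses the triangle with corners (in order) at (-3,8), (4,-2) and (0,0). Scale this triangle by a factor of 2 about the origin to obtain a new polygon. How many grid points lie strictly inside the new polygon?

Using the shoelace formula, 2A = |[(-3)·(-2) − 4·8] + [4·0 − 0·(-2)] + [0·8 − (-3)·0]| = 26, so the area is 13.
Summing gcd(|Δx|,|Δy|) over the edges gives the boundary count: gcd(7,10) + gcd(4,2) + gcd(3,8) = 1+2+1 = 4.
Scaling by 2 multiplies the area by 2² = 4 (so the new area is 52) and multiplies the boundary lattice-point count by 2, giving 8.
By Pick's theorem, the interior count of the dilated polygon is 52 − 8/2 + 1 = 49.

49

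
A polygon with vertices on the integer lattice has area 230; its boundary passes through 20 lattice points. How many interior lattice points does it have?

From Pick's theorem, I = A − B/2 + 1 = 230 − 20/2 + 1 = 221.

221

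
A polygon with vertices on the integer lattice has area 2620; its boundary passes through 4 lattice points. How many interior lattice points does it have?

2619

From Pick's theorem, I = A − B/2 + 1 = 2620 − 4/2 + 1 = 2619.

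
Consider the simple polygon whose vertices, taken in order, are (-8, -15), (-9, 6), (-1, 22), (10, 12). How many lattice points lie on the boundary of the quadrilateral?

19

The number of boundary lattice points is Σ gcd(|Δx|,|Δy|) = gcd(1,21) + gcd(8,16) + gcd(11,10) + gcd(18,27) = 1+8+1+9 = 19.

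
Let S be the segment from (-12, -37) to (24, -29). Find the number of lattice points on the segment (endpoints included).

5

The number of lattice points on a segment between lattice points is gcd(|Δx|,|Δy|) + 1 = gcd(36,8) + 1 = 4 + 1 = 5.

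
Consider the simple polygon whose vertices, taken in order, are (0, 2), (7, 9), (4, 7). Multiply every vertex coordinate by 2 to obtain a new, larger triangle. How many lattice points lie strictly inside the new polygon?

6

By the shoelace formula, twice the signed area is |(0·9 − 7·2) + (7·7 − 4·9) + (4·2 − 0·7)| = 7, so the area is 3.5.
Summing gcd(|Δx|,|Δy|) over the edges gives the boundary count: gcd(7,7) + gcd(3,2) + gcd(4,5) = 7+1+1 = 9.
Scaling by 2 multiplies the area by 2² = 4 (so the new area is 14) and multiplies the boundary lattice-point count by 2, giving 18.
By Pick's theorem, the interior count of the dilated polygon is 14 − 18/2 + 1 = 6.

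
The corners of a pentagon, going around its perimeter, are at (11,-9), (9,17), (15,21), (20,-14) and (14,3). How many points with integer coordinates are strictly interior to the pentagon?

Using the shoelace formula, 2A = |(11·17 − 9·(-9)) + (9·21 − 15·17) + (15·(-14) − 20·21) + (20·3 − 14·(-14)) + (14·(-9) − 11·3)| = 331, so the area is 331/2.
The number of boundary lattice points is Σ gcd(|Δx|,|Δy|) = gcd(2,26) + gcd(6,4) + gcd(5,35) + gcd(6,17) + gcd(3,12) = 2+2+5+1+3 = 13.
By Pick's theorem A = I + B/2 − 1, so I = 331/2 − 13/2 + 1 = 160.

160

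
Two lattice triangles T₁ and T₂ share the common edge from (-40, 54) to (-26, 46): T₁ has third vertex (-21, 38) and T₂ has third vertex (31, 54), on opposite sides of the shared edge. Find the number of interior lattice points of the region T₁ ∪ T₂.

The union is the simple quadrilateral with vertices (-40, 54), (-21, 38), (-26, 46), (31, 54) in order.
The shoelace formula gives twice the area as |[(-40)·38 − (-21)·54] + [(-21)·46 − (-26)·38] + [(-26)·54 − 31·46] + [31·54 − (-40)·54]| = 640, so the area is 320.
The number of boundary lattice points is Σ gcd(|Δx|,|Δy|) = gcd(19,16) + gcd(5,8) + gcd(57,8) + gcd(71,0) = 1+1+1+71 = 74.
By Pick's theorem I = A − B/2 + 1 = 320 − 74/2 + 1 = 284.

284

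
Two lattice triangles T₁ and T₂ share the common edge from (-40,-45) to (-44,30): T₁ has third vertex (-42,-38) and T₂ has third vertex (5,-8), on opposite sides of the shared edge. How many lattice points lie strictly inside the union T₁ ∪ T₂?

The union is the simple quadrilateral with vertices (-40,-45), (-42,-38), (-44,30), (5,-8) in order.
By the shoelace formula, twice the signed area is |[(-40)·(-38) − (-42)·(-45)] + [(-42)·30 − (-44)·(-38)] + [(-44)·(-8) − 5·30] + [5·(-45) − (-40)·(-8)]| = 3645, so the area is 3645/2.
The number of boundary lattice points is Σ gcd(|Δx|,|Δy|) = gcd(2,7) + gcd(2,68) + gcd(49,38) + gcd(45,37) = 1+2+1+1 = 5.
By Pick's theorem I = A − B/2 + 1 = 3645/2 − 5/2 + 1 = 1821.

1821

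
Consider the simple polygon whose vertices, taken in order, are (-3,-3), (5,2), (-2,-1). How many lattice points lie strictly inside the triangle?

5

By the shoelace formula, twice the signed area is |((-3)·2 − 5·(-3)) + (5·(-1) − (-2)·2) + ((-2)·(-3) − (-3)·(-1))| = 11, so the area is 11/2.
The number of boundary lattice points is Σ gcd(|Δx|,|Δy|) = gcd(8,5) + gcd(7,3) + gcd(1,2) = 1+1+1 = 3.
By Pick's theorem A = I + B/2 − 1, so I = 11/2 − 3/2 + 1 = 5.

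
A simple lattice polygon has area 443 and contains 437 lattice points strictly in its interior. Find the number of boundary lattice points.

14

Pick's theorem gives A = I + B/2 − 1, so B = 2(A − I + 1) = 2(443 − 437 + 1) = 14.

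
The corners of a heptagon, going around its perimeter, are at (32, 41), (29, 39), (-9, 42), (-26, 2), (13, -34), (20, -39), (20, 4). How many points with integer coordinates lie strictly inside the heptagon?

2618

By the shoelace formula, twice the signed area is |[32·39 − 29·41] + [29·42 − (-9)·39] + [(-9)·2 − (-26)·42] + [(-26)·(-34) − 13·2] + [13·(-39) − 20·(-34)] + [20·4 − 20·(-39)] + [20·41 − 32·4]| = 5285, so the area is 2642.5.
Summing gcd(|Δx|,|Δy|) over the edges gives the boundary count: gcd(3,2) + gcd(38,3) + gcd(17,40) + gcd(39,36) + gcd(7,5) + gcd(0,43) + gcd(12,37) = 1+1+1+3+1+43+1 = 51.
By Pick's theorem A = I + B/2 − 1, so I = 2642.5 − 51/2 + 1 = 2618.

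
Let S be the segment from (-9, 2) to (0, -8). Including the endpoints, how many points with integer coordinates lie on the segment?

The number of lattice points on a segment between lattice points is gcd(|Δx|,|Δy|) + 1 = gcd(9,10) + 1 = 1 + 1 = 2.

2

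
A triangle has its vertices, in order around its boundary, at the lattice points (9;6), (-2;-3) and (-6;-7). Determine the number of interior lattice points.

The shoelace formula gives twice the area as |(9·(-3) − (-2)·6) + ((-2)·(-7) − (-6)·(-3)) + ((-6)·6 − 9·(-7))| = 8, so the area is 4.
The number of boundary lattice points is Σ gcd(|Δx|,|Δy|) = gcd(11,9) + gcd(4,4) + gcd(15,13) = 1+4+1 = 6.
By Pick's theorem A = I + B/2 − 1, so I = 4 − 6/2 + 1 = 2.

2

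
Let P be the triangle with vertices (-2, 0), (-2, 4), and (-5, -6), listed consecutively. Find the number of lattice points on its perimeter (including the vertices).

Summing gcd(|Δx|,|Δy|) over the edges gives the boundary count: gcd(0,4) + gcd(3,10) + gcd(3,6) = 4+1+3 = 8.

8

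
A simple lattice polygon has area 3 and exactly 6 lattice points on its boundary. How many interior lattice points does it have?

From Pick's theorem, I = A − B/2 + 1 = 3 − 6/2 + 1 = 1.

1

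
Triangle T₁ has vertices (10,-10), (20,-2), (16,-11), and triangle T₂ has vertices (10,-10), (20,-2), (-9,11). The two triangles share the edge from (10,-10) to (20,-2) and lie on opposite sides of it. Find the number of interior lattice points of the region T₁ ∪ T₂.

209

The union is the simple quadrilateral with vertices (10,-10), (16,-11), (20,-2), (-9,11) in order.
By the shoelace formula, twice the signed area is |[10·(-11) − 16·(-10)] + [16·(-2) − 20·(-11)] + [20·11 − (-9)·(-2)] + [(-9)·(-10) − 10·11]| = 420, so the area is 210.
Summing gcd(|Δx|,|Δy|) over the edges gives the boundary count: gcd(6,1) + gcd(4,9) + gcd(29,13) + gcd(19,21) = 1+1+1+1 = 4.
By Pick's theorem I = A − B/2 + 1 = 210 − 4/2 + 1 = 209.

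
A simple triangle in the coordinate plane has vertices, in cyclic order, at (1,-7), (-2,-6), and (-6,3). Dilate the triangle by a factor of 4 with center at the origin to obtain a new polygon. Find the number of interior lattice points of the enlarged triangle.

By the shoelace formula, twice the signed area is |[1·(-6) − (-2)·(-7)] + [(-2)·3 − (-6)·(-6)] + [(-6)·(-7) − 1·3]| = 23, so the area is 11.5.
Summing gcd(|Δx|,|Δy|) over the edges gives the boundary count: gcd(3,1) + gcd(4,9) + gcd(7,10) = 1+1+1 = 3.
Scaling by 4 multiplies the area by 4² = 16 (so the new area is 184) and multiplies the boundary lattice-point count by 4, giving 12.
By Pick's theorem, the interior count of the dilated polygon is 184 − 12/2 + 1 = 179.

179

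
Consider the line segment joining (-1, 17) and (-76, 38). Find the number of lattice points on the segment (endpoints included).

The number of lattice points on a segment between lattice points is gcd(|Δx|,|Δy|) + 1 = gcd(75,21) + 1 = 3 + 1 = 4.

4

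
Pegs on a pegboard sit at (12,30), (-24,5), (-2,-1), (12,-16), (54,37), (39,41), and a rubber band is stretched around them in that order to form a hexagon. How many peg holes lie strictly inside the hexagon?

The shoelace formula gives twice the area as |[12·5 − (-24)·30] + [(-24)·(-1) − (-2)·5] + [(-2)·(-16) − 12·(-1)] + [12·37 − 54·(-16)] + [54·41 − 39·37] + [39·30 − 12·41]| = 3615, so the area is 1807.5.
Summing gcd(|Δx|,|Δy|) over the edges gives the boundary count: gcd(36,25) + gcd(22,6) + gcd(14,15) + gcd(42,53) + gcd(15,4) + gcd(27,11) = 1+2+1+1+1+1 = 7.
Pick's theorem gives I = A − B/2 + 1 = 1807.5 − 7/2 + 1 = 1805.

1805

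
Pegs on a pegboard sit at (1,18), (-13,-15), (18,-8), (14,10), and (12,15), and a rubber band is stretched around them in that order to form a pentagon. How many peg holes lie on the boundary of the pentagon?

Along each edge there are gcd(|Δx|,|Δy|)+1 lattice points, so counting each shared vertex once the boundary has gcd(14,33) + gcd(31,7) + gcd(4,18) + gcd(2,5) + gcd(11,3) = 1+1+2+1+1 = 6.

6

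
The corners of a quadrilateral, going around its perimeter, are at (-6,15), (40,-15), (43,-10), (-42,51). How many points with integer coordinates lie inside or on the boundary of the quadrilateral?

613

Using the shoelace formula, 2A = |((-6)·(-15) − 40·15) + (40·(-10) − 43·(-15)) + (43·51 − (-42)·(-10)) + ((-42)·15 − (-6)·51)| = 1184, so the area is 592.
Along each edge there are gcd(|Δx|,|Δy|)+1 lattice points, so counting each shared vertex once the boundary has gcd(46,30) + gcd(3,5) + gcd(85,61) + gcd(36,36) = 2+1+1+36 = 40.
Pick's theorem gives I = A − B/2 + 1 = 592 − 40/2 + 1 = 573, so the closed region contains I + B = 573 + 40 = 613 lattice points.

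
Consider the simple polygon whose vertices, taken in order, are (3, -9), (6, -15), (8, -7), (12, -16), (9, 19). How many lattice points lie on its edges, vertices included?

The number of boundary lattice points is Σ gcd(|Δx|,|Δy|) = gcd(3,6) + gcd(2,8) + gcd(4,9) + gcd(3,35) + gcd(6,28) = 3+2+1+1+2 = 9.

9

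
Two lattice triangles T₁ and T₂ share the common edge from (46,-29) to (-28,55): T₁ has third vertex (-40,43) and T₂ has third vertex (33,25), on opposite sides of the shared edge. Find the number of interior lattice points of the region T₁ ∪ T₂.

The union is the simple quadrilateral with vertices (46,-29), (-40,43), (-28,55), (33,25) in order.
The shoelace formula gives twice the area as |[46·43 − (-40)·(-29)] + [(-40)·55 − (-28)·43] + [(-28)·25 − 33·55] + [33·(-29) − 46·25]| = 4800, so the area is 2400.
The number of boundary lattice points is Σ gcd(|Δx|,|Δy|) = gcd(86,72) + gcd(12,12) + gcd(61,30) + gcd(13,54) = 2+12+1+1 = 16.
By Pick's theorem I = A − B/2 + 1 = 2400 − 16/2 + 1 = 2393.

2393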